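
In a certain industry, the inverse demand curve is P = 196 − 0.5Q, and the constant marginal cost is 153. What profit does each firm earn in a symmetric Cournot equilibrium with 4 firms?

π_i = 147.92

In a 4-firm Cournot equilibrium, symmetry and the first-order condition give q = (196 − 153)/(2.5) = 17.2. So Q = 68.8 and P = 161.6.
Each firm's profit = (161.6 − 153)·17.2 = 147.92.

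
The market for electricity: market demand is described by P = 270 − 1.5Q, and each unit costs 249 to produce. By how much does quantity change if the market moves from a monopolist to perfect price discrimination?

Q rises by 7

Monopoly sets MR = MC: 270 − 3Q = 249 ⇒ Q = 7, P = 270 − 1.5·7 = 259.5.
A perfectly discriminating monopolist sells every unit with P(Q) ≥ MC(Q), so output equals the competitive quantity Q = 14. Each buyer pays their reservation price, so CS = 0 and the firm captures all surplus.
Change in quantity: 14 − 7 = 7.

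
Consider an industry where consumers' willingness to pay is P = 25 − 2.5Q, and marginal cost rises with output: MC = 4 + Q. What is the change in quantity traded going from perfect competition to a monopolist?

Quantity traded falls by 2.5

Under competition P = MC: 25 − 2.5Q = 4 + Q ⇒ Q = 6, P = 10.
The monopolist equates marginal revenue to marginal cost: 25 − 5Q = 4 + Q, so Q = 3.5. From demand, P = 16.25.
Change in quantity traded: 3.5 − 6 = −2.5.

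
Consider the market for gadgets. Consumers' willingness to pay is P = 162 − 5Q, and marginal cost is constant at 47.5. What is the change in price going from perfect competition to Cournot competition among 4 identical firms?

Price rises by 22.9

Perfect competition: P = MC = 47.5, so 162 − 5Q = 47.5 and Q = 22.9.
With 4 symmetric Cournot firms, each firm's FOC gives 162 − 25q = 47.5, so q = 4.58, Q = 4·4.58 = 18.32, and P = 70.4.
Change in price: 70.4 − 47.5 = 22.9.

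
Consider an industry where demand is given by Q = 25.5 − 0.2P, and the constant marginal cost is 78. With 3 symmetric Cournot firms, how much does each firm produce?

q_i = 2.475

Inverting demand: P = 127.5 − 5Q.
Cournot with 3 identical firms: the symmetric best-response condition is 127.5 − 20q = 78. Each firm produces q = 2.475, total output Q = 7.425, price P = 90.375.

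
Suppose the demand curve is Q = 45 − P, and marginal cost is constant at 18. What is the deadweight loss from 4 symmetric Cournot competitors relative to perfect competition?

Inverting demand: P = 45 − Q.
Perfect competition: P = MC = 18, so 45 − Q = 18 and Q = 27.
With 4 symmetric Cournot firms, each firm's FOC gives 45 − 5q = 18, so q = 5.4, Q = 4·5.4 = 21.6, and P = 23.4.
DWL is the triangle between Q = 21.6 and Q = 27: ½·(27 − 21.6)·(23.4 − 18) = 14.58.

DWL = 14.58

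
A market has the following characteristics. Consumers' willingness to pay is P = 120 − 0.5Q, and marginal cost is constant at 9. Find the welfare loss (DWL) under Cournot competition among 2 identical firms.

DWL = 1369

Competitive firms price at marginal cost: P = 9, giving Q = 222.
With 2 symmetric Cournot firms, each firm's FOC gives 120 − 1.5q = 9, so q = 74, Q = 2·74 = 148, and P = 46.
DWL is the triangle between Q = 148 and Q = 222: ½·(222 − 148)·(46 − 9) = 1369.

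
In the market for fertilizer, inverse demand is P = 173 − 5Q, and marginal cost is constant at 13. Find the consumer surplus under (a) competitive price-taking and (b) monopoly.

Competition: CS = 2560; Monopoly: CS = 640

Perfect competition: P = MC = 13, so 173 − 5Q = 13 and Q = 32.
CS = ½·(173 − 13)·32 = 2560.
The monopolist equates marginal revenue to marginal cost: 173 − 10Q = 13, so Q = 16. From demand, P = 93.
CS = ½·(173 − 93)·16 = 640.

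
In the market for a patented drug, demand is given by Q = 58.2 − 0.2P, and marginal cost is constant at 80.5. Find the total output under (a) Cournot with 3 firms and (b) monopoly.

Inverting demand: P = 291 − 5Q.
Cournot with 3 identical firms: the symmetric best-response condition is 291 − 20q = 80.5. Each firm produces q = 10.525, total output Q = 31.575, price P = 133.125.
A monopolist chooses Q where MR = MC. MR = 291 − 10Q; setting this equal to 80.5 gives Q = 21.05 and P = 185.75.

Cournot: Q = 31.575; Monopoly: Q = 21.05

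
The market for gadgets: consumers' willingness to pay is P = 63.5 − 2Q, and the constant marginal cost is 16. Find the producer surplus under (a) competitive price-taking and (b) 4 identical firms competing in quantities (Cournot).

Competition: PS = 0; Cournot: PS = 180.5

Perfect competition: P = MC = 16, so 63.5 − 2Q = 16 and Q = 23.75.
PS = (16 − 16)·23.75 = 0.
Cournot with 4 identical firms: the symmetric best-response condition is 63.5 − 10q = 16. Each firm produces q = 4.75, total output Q = 19, price P = 25.5.
PS = (25.5 − 16)·19 = 180.5.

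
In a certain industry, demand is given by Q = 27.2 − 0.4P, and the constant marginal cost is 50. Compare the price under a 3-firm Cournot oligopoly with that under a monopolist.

Cournot: P = 54.5; Monopoly: P = 59

Inverting demand: P = 68 − 2.5Q.
With 3 symmetric Cournot firms, each firm's FOC gives 68 − 10q = 50, so q = 1.8, Q = 3·1.8 = 5.4, and P = 54.5.
Monopoly sets MR = MC: 68 − 5Q = 50 ⇒ Q = 3.6, P = 68 − 2.5·3.6 = 59.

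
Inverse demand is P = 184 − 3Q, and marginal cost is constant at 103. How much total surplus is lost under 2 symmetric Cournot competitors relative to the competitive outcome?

Under competition P = MC = 103, so Q = (184 − 103)/3 = 27.
In a 2-firm Cournot equilibrium, symmetry and the first-order condition give q = (184 − 103)/(9) = 9. So Q = 18 and P = 130.
DWL is the triangle between Q = 18 and Q = 27: ½·(27 − 18)·(130 − 103) = 121.5.

DWL = 121.5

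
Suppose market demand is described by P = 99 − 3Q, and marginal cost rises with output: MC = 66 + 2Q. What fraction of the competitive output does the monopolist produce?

Q_m/Q_c = 0.625

Monopoly sets MR = MC: 99 − 6Q = 66 + 2Q ⇒ Q = 4.125, P = 99 − 3·4.125 = 86.625.
Under competition P = MC: 99 − 3Q = 66 + 2Q ⇒ Q = 6.6, P = 79.2.
Ratio Q_m/Q_c = 4.125/6.6 = 0.625.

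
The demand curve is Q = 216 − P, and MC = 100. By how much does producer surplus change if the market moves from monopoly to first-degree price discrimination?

Producer surplus rises by 3364

Inverting demand: P = 216 − Q.
A monopolist chooses Q where MR = MC. MR = 216 − 2Q; setting this equal to 100 gives Q = 58 and P = 158.
PS = (158 − 100)·58 = 3364.
With perfect price discrimination, output is the efficient level Q = 116 (where demand meets MC), but every buyer pays their willingness to pay: CS = 0 and PS = total surplus.
PS = ½·(216 − 100)·116 = 6728.
Change in producer surplus: 6728 − 3364 = 3364.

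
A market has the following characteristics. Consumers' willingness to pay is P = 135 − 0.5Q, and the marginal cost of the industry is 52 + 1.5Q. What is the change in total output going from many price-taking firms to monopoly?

Total output falls by 8.3

Competitive equilibrium sets price equal to marginal cost: 135 − 0.5Q = 52 + 1.5Q, so Q = 41.5 and P = 114.25.
A monopolist chooses Q where MR = MC. MR = 135 − Q; setting this equal to 52 + 1.5Q gives Q = 33.2 and P = 118.4.
Change in total output: 33.2 − 41.5 = −8.3.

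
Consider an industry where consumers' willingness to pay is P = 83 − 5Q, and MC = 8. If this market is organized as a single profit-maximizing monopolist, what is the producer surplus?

The monopolist equates marginal revenue to marginal cost: 83 − 10Q = 8, so Q = 7.5. From demand, P = 45.5.
PS = (45.5 − 8)·7.5 = 281.25.

PS = 281.25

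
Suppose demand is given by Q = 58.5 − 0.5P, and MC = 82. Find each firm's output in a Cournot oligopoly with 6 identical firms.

q_i = 2.5

Inverting demand: P = 117 − 2Q.
With 6 symmetric Cournot firms, each firm's FOC gives 117 − 14q = 82, so q = 2.5, Q = 6·2.5 = 15, and P = 87.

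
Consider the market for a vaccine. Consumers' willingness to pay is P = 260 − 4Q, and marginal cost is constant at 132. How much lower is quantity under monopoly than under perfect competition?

Quantity falls by 16

Perfect competition: P = MC = 132, so 260 − 4Q = 132 and Q = 32.
A monopolist chooses Q where MR = MC. MR = 260 − 8Q; setting this equal to 132 gives Q = 16 and P = 196.
Change in quantity: 16 − 32 = −16.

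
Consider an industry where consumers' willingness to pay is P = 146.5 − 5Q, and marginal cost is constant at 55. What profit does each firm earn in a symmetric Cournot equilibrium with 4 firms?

π_i = 66.978

With 4 symmetric Cournot firms, each firm's FOC gives 146.5 − 25q = 55, so q = 3.66, Q = 4·3.66 = 14.64, and P = 73.3.
Each firm's profit = (73.3 − 55)·3.66 = 66.978.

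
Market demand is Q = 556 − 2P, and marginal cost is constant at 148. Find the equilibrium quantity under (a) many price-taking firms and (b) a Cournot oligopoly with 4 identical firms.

Inverting demand: P = 278 − 0.5Q.
Perfect competition: P = MC = 148, so 278 − 0.5Q = 148 and Q = 260.
With 4 symmetric Cournot firms, each firm's FOC gives 278 − 2.5q = 148, so q = 52, Q = 4·52 = 208, and P = 174.

Competition: Q = 260; Cournot: Q = 208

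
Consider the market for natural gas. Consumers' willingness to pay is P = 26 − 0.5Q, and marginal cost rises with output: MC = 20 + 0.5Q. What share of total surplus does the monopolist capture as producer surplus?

PS/TS = 0.75

The monopolist equates marginal revenue to marginal cost: 26 − Q = 20 + 0.5Q, so Q = 4. From demand, P = 24.
CS = ½·(26 − 24)·4 = 4.
PS = P·Q − VC(Q) = 24·4 − (20·4 + ½·0.5·4²) = 12.
Share captured = PS/TS = 12/16 = 0.75.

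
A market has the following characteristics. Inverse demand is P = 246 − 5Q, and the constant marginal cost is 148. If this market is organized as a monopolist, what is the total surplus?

TS = 720.3

The monopolist equates marginal revenue to marginal cost: 246 − 10Q = 148, so Q = 9.8. From demand, P = 197.
CS = ½·(246 − 197)·9.8 = 240.1; PS = (197 − 148)·9.8 = 480.2; TS = 720.3.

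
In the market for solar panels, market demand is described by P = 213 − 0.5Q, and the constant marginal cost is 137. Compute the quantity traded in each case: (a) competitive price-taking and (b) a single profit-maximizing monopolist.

Under competition P = MC = 137, so Q = (213 − 137)/0.5 = 152.
The monopolist equates marginal revenue to marginal cost: 213 − Q = 137, so Q = 76. From demand, P = 175.

Competition: Q = 152; Monopoly: Q = 76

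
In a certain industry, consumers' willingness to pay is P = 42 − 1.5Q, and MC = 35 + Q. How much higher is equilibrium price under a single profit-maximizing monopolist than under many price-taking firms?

Equilibrium price rises by 1.575

Under competition P = MC: 42 − 1.5Q = 35 + Q ⇒ Q = 2.8, P = 37.8.
The monopolist equates marginal revenue to marginal cost: 42 − 3Q = 35 + Q, so Q = 1.75. From demand, P = 39.375.
Change in equilibrium price: 39.375 − 37.8 = 1.575.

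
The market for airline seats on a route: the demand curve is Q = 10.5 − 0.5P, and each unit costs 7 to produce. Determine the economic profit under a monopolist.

Profit = 24.5

Inverting demand: P = 21 − 2Q.
Monopoly sets MR = MC: 21 − 4Q = 7 ⇒ Q = 3.5, P = 21 − 2·3.5 = 14.
Profit = (14 − 7)·3.5 = 24.5.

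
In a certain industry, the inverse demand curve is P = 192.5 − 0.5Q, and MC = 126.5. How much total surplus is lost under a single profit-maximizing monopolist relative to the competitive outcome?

DWL = 1089

Competitive firms price at marginal cost: P = 126.5, giving Q = 132.
Monopoly sets MR = MC: 192.5 − Q = 126.5 ⇒ Q = 66, P = 192.5 − 0.5·66 = 159.5.
DWL is the triangle between Q = 66 and Q = 132: ½·(132 − 66)·(159.5 − 126.5) = 1089.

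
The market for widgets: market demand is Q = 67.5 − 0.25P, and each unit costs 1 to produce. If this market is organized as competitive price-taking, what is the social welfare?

Inverting demand: P = 270 − 4Q.
Competitive firms price at marginal cost: P = 1, giving Q = 67.25.
CS = ½·(270 − 1)·67.25 = 9045.125; PS = (1 − 1)·67.25 = 0; TS = 9045.125.

TS = 9045.125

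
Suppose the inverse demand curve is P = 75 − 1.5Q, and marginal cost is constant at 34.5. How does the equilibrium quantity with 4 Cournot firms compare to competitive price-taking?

Cournot: Q = 21.6; Competition: Q = 27

In a 4-firm Cournot equilibrium, symmetry and the first-order condition give q = (75 − 34.5)/(7.5) = 5.4. So Q = 21.6 and P = 42.6.
Perfect competition: P = MC = 34.5, so 75 − 1.5Q = 34.5 and Q = 27.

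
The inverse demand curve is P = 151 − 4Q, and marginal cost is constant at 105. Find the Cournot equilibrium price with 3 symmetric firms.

P = 116.5

In a 3-firm Cournot equilibrium, symmetry and the first-order condition give q = (151 − 105)/(16) = 2.875. So Q = 8.625 and P = 116.5.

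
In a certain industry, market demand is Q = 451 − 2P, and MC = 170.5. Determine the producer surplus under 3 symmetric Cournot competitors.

PS = 1134.375

Inverting demand: P = 225.5 − 0.5Q.
With 3 symmetric Cournot firms, each firm's FOC gives 225.5 − 2q = 170.5, so q = 27.5, Q = 3·27.5 = 82.5, and P = 184.25.
PS = (184.25 − 170.5)·82.5 = 1134.375.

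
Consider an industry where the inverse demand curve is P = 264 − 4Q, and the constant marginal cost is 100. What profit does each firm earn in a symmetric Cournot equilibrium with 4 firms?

With 4 symmetric Cournot firms, each firm's FOC gives 264 − 20q = 100, so q = 8.2, Q = 4·8.2 = 32.8, and P = 132.8.
Each firm's profit = (132.8 − 100)·8.2 = 268.96.

π_i = 268.96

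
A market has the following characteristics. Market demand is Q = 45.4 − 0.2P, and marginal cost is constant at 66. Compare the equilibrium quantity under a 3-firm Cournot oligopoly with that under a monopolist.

Inverting demand: P = 227 − 5Q.
With 3 symmetric Cournot firms, each firm's FOC gives 227 − 20q = 66, so q = 8.05, Q = 3·8.05 = 24.15, and P = 106.25.
The monopolist equates marginal revenue to marginal cost: 227 − 10Q = 66, so Q = 16.1. From demand, P = 146.5.

Cournot: Q = 24.15; Monopoly: Q = 16.1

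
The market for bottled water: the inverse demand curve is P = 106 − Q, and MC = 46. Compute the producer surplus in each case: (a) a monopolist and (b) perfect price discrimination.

Monopoly: PS = 900; Perfect PD: PS = 1800

The monopolist equates marginal revenue to marginal cost: 106 − 2Q = 46, so Q = 30. From demand, P = 76.
PS = (76 − 46)·30 = 900.
With perfect price discrimination, output is the efficient level Q = 60 (where demand meets MC), but every buyer pays their willingness to pay: CS = 0 and PS = total surplus.
PS = ½·(106 − 46)·60 = 1800.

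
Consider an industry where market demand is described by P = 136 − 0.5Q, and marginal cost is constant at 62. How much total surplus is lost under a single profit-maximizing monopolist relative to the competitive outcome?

Competitive firms price at marginal cost: P = 62, giving Q = 148.
A monopolist chooses Q where MR = MC. MR = 136 − Q; setting this equal to 62 gives Q = 74 and P = 99.
DWL is the triangle between Q = 74 and Q = 148: ½·(148 − 74)·(99 − 62) = 1369.

DWL = 1369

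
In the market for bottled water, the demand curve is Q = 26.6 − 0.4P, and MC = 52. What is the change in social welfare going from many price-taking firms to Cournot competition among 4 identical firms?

Inverting demand: P = 66.5 − 2.5Q.
Under competition P = MC = 52, so Q = (66.5 − 52)/2.5 = 5.8.
CS = ½·(66.5 − 52)·5.8 = 42.05; PS = (52 − 52)·5.8 = 0; TS = 42.05.
With 4 symmetric Cournot firms, each firm's FOC gives 66.5 − 12.5q = 52, so q = 1.16, Q = 4·1.16 = 4.64, and P = 54.9.
CS = ½·(66.5 − 54.9)·4.64 = 26.912; PS = (54.9 − 52)·4.64 = 13.456; TS = 40.368.
Change in social welfare: 40.368 − 42.05 = −1.682.

Social welfare falls by 1.682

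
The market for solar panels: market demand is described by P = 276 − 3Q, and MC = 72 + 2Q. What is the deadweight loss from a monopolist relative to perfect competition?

DWL = 585.225

Under competition P = MC: 276 − 3Q = 72 + 2Q ⇒ Q = 40.8, P = 153.6.
The monopolist equates marginal revenue to marginal cost: 276 − 6Q = 72 + 2Q, so Q = 25.5. From demand, P = 199.5.
CS = ½·(276 − 153.6)·40.8 = 2496.96; PS = (153.6·40.8 − 72·40.8 − ½·2·40.8²) = 1664.64; TS = 4161.6.
CS = ½·(276 − 199.5)·25.5 = 975.375; PS = (199.5·25.5 − 72·25.5 − ½·2·25.5²) = 2601; TS = 3576.375.
DWL = 4161.6 − 3576.375 = 585.225.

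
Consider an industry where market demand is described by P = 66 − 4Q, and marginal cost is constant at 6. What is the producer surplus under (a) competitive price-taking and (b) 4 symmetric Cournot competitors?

Under competition P = MC = 6, so Q = (66 − 6)/4 = 15.
PS = (6 − 6)·15 = 0.
With 4 symmetric Cournot firms, each firm's FOC gives 66 − 20q = 6, so q = 3, Q = 4·3 = 12, and P = 18.
PS = (18 − 6)·12 = 144.

Competition: PS = 0; Cournot: PS = 144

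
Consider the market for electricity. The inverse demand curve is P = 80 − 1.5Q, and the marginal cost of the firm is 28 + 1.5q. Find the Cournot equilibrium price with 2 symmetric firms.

P = 54

In a 2-firm Cournot equilibrium, symmetry and the first-order condition give q = (80 − 28)/(6) = 26/3. So Q = 52/3 and P = 54.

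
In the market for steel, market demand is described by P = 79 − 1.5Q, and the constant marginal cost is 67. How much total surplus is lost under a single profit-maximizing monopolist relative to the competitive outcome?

DWL = 12

Competitive firms price at marginal cost: P = 67, giving Q = 8.
A monopolist chooses Q where MR = MC. MR = 79 − 3Q; setting this equal to 67 gives Q = 4 and P = 73.
DWL is the triangle between Q = 4 and Q = 8: ½·(8 − 4)·(73 − 67) = 12.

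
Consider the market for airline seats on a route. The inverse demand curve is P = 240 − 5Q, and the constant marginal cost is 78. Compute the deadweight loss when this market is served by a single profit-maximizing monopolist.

Competitive firms price at marginal cost: P = 78, giving Q = 32.4.
A monopolist chooses Q where MR = MC. MR = 240 − 10Q; setting this equal to 78 gives Q = 16.2 and P = 159.
DWL is the triangle between Q = 16.2 and Q = 32.4: ½·(32.4 − 16.2)·(159 − 78) = 656.1.

DWL = 656.1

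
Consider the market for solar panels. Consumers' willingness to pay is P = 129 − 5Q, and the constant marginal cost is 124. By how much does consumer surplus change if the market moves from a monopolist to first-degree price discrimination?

Consumer surplus falls by 0.625

The monopolist equates marginal revenue to marginal cost: 129 − 10Q = 124, so Q = 0.5. From demand, P = 126.5.
CS = ½·(129 − 126.5)·0.5 = 0.625.
A perfectly discriminating monopolist sells every unit with P(Q) ≥ MC(Q), so output equals the competitive quantity Q = 1. Each buyer pays their reservation price, so CS = 0 and the firm captures all surplus.
CS = 0.
Change in consumer surplus: 0 − 0.625 = −0.625.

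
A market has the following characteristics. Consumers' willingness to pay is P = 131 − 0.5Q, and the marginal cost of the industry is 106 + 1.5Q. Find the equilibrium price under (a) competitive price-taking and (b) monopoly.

Competitive equilibrium sets price equal to marginal cost: 131 − 0.5Q = 106 + 1.5Q, so Q = 12.5 and P = 124.75.
Monopoly sets MR = MC: 131 − Q = 106 + 1.5Q ⇒ Q = 10, P = 131 − 0.5·10 = 126.

Competition: P = 124.75; Monopoly: P = 126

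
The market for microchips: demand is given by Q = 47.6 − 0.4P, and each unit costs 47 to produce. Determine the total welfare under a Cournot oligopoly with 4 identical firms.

Inverting demand: P = 119 − 2.5Q.
In a 4-firm Cournot equilibrium, symmetry and the first-order condition give q = (119 − 47)/(12.5) = 5.76. So Q = 23.04 and P = 61.4.
CS = ½·(119 − 61.4)·23.04 = 663.552; PS = (61.4 − 47)·23.04 = 331.776; TS = 995.328.

TS = 995.328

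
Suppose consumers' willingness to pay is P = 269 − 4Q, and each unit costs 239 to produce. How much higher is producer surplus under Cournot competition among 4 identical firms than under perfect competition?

Producer surplus rises by 36

Under competition P = MC = 239, so Q = (269 − 239)/4 = 7.5.
PS = (239 − 239)·7.5 = 0.
In a 4-firm Cournot equilibrium, symmetry and the first-order condition give q = (269 − 239)/(20) = 1.5. So Q = 6 and P = 245.
PS = (245 − 239)·6 = 36.
Change in producer surplus: 36 − 0 = 36.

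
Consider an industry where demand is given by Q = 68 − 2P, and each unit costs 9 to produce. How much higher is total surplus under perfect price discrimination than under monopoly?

Total surplus rises by 156.25

Inverting demand: P = 34 − 0.5Q.
Monopoly sets MR = MC: 34 − Q = 9 ⇒ Q = 25, P = 34 − 0.5·25 = 21.5.
CS = ½·(34 − 21.5)·25 = 156.25; PS = (21.5 − 9)·25 = 312.5; TS = 468.75.
A perfectly discriminating monopolist sells every unit with P(Q) ≥ MC(Q), so output equals the competitive quantity Q = 50. Each buyer pays their reservation price, so CS = 0 and the firm captures all surplus.
TS = 625 (equal to competitive TS).
Change in total surplus: 625 − 468.75 = 156.25.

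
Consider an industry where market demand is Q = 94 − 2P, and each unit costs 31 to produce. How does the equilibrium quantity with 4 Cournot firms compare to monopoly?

Cournot: Q = 25.6; Monopoly: Q = 16

Inverting demand: P = 47 − 0.5Q.
Cournot with 4 identical firms: the symmetric best-response condition is 47 − 2.5q = 31. Each firm produces q = 6.4, total output Q = 25.6, price P = 34.2.
A monopolist chooses Q where MR = MC. MR = 47 − Q; setting this equal to 31 gives Q = 16 and P = 39.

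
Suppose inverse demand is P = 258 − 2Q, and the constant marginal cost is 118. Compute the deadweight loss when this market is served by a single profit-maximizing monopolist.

Under competition P = MC = 118, so Q = (258 − 118)/2 = 70.
The monopolist equates marginal revenue to marginal cost: 258 − 4Q = 118, so Q = 35. From demand, P = 188.
DWL is the triangle between Q = 35 and Q = 70: ½·(70 − 35)·(188 − 118) = 1225.

DWL = 1225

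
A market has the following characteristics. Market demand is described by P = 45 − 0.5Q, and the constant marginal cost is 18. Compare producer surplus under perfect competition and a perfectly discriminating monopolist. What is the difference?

Competitive firms price at marginal cost: P = 18, giving Q = 54.
PS = (18 − 18)·54 = 0.
A perfectly discriminating monopolist sells every unit with P(Q) ≥ MC(Q), so output equals the competitive quantity Q = 54. Each buyer pays their reservation price, so CS = 0 and the firm captures all surplus.
PS = ½·(45 − 18)·54 = 729.
Change in producer surplus: 729 − 0 = 729.

PS rises by 729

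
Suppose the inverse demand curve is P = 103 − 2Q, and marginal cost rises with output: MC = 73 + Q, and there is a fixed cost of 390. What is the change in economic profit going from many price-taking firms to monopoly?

Competitive equilibrium sets price equal to marginal cost: 103 − 2Q = 73 + Q, so Q = 10 and P = 83.
Profit = 83·10 − (73·10 + ½·1·10²) − 390 = −340.
A monopolist chooses Q where MR = MC. MR = 103 − 4Q; setting this equal to 73 + Q gives Q = 6 and P = 91.
Profit = 91·6 − (73·6 + ½·1·6²) − 390 = −300.
Change in economic profit: −300 − −340 = 40.

Economic profit rises by 40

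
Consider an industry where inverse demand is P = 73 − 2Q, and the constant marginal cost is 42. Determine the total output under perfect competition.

Q = 15.5

Perfect competition: P = MC = 42, so 73 − 2Q = 42 and Q = 15.5.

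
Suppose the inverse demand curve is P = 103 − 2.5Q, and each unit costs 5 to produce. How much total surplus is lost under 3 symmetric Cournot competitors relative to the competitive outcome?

DWL = 120.05

Perfect competition: P = MC = 5, so 103 − 2.5Q = 5 and Q = 39.2.
In a 3-firm Cournot equilibrium, symmetry and the first-order condition give q = (103 − 5)/(10) = 9.8. So Q = 29.4 and P = 29.5.
DWL is the triangle between Q = 29.4 and Q = 39.2: ½·(39.2 − 29.4)·(29.5 − 5) = 120.05.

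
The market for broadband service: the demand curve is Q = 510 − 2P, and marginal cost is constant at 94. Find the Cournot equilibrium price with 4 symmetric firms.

Inverting demand: P = 255 − 0.5Q.
Cournot with 4 identical firms: the symmetric best-response condition is 255 − 2.5q = 94. Each firm produces q = 64.4, total output Q = 257.6, price P = 126.2.

P = 126.2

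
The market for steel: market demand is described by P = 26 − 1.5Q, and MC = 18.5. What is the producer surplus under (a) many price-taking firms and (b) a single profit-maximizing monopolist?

Competitive firms price at marginal cost: P = 18.5, giving Q = 5.
PS = (18.5 − 18.5)·5 = 0.
Monopoly sets MR = MC: 26 − 3Q = 18.5 ⇒ Q = 2.5, P = 26 − 1.5·2.5 = 22.25.
PS = (22.25 − 18.5)·2.5 = 9.375.

Competition: PS = 0; Monopoly: PS = 9.375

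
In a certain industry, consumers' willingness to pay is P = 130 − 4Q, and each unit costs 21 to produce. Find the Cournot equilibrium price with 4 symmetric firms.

P = 42.8

Cournot with 4 identical firms: the symmetric best-response condition is 130 − 20q = 21. Each firm produces q = 5.45, total output Q = 21.8, price P = 42.8.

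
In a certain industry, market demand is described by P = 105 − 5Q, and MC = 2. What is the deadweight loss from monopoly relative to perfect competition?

DWL = 265.225

Under competition P = MC = 2, so Q = (105 − 2)/5 = 20.6.
Monopoly sets MR = MC: 105 − 10Q = 2 ⇒ Q = 10.3, P = 105 − 5·10.3 = 53.5.
DWL is the triangle between Q = 10.3 and Q = 20.6: ½·(20.6 − 10.3)·(53.5 − 2) = 265.225.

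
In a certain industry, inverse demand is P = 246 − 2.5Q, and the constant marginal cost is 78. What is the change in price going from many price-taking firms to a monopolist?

Competitive firms price at marginal cost: P = 78, giving Q = 67.2.
Monopoly sets MR = MC: 246 − 5Q = 78 ⇒ Q = 33.6, P = 246 − 2.5·33.6 = 162.
Change in price: 162 − 78 = 84.

Price rises by 84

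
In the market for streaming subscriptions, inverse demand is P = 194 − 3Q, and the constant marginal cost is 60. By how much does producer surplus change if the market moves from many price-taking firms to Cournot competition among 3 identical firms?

PS rises by 1122.25

Competitive firms price at marginal cost: P = 60, giving Q = 134/3.
PS = (60 − 60)·134/3 = 0.
With 3 symmetric Cournot firms, each firm's FOC gives 194 − 12q = 60, so q = 67/6, Q = 3·67/6 = 33.5, and P = 93.5.
PS = (93.5 − 60)·33.5 = 1122.25.
Change in producer surplus: 1122.25 − 0 = 1122.25.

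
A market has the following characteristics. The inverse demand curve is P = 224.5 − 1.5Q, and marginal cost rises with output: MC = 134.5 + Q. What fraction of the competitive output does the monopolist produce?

Q_m/Q_c = 0.625

Monopoly sets MR = MC: 224.5 − 3Q = 134.5 + Q ⇒ Q = 22.5, P = 224.5 − 1.5·22.5 = 190.75.
Competitive equilibrium sets price equal to marginal cost: 224.5 − 1.5Q = 134.5 + Q, so Q = 36 and P = 170.5.
Ratio Q_m/Q_c = 22.5/36 = 0.625.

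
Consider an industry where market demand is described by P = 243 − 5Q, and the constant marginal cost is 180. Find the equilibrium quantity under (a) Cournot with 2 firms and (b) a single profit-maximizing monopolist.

Cournot: Q = 8.4; Monopoly: Q = 6.3

Cournot with 2 identical firms: the symmetric best-response condition is 243 − 15q = 180. Each firm produces q = 4.2, total output Q = 8.4, price P = 201.
A monopolist chooses Q where MR = MC. MR = 243 − 10Q; setting this equal to 180 gives Q = 6.3 and P = 211.5.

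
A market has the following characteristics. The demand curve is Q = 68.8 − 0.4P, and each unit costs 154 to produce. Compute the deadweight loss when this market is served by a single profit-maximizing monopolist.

DWL = 16.2

Inverting demand: P = 172 − 2.5Q.
Perfect competition: P = MC = 154, so 172 − 2.5Q = 154 and Q = 7.2.
Monopoly sets MR = MC: 172 − 5Q = 154 ⇒ Q = 3.6, P = 172 − 2.5·3.6 = 163.
DWL is the triangle between Q = 3.6 and Q = 7.2: ½·(7.2 − 3.6)·(163 − 154) = 16.2.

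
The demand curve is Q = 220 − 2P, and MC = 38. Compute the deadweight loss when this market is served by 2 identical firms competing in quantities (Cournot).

Inverting demand: P = 110 − 0.5Q.
Under competition P = MC = 38, so Q = (110 − 38)/0.5 = 144.
Cournot with 2 identical firms: the symmetric best-response condition is 110 − 1.5q = 38. Each firm produces q = 48, total output Q = 96, price P = 62.
DWL is the triangle between Q = 96 and Q = 144: ½·(144 − 96)·(62 − 38) = 576.

DWL = 576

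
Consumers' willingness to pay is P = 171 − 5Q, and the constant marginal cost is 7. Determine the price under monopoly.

A monopolist chooses Q where MR = MC. MR = 171 − 10Q; setting this equal to 7 gives Q = 16.4 and P = 89.

P = 89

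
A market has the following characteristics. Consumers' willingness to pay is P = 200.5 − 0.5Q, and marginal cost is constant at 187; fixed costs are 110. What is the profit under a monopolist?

A monopolist chooses Q where MR = MC. MR = 200.5 − Q; setting this equal to 187 gives Q = 13.5 and P = 193.75.
Profit = (193.75 − 187)·13.5 − 110 = −18.875.

Profit = −18.875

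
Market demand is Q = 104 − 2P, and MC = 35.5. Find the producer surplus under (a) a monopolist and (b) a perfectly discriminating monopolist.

Inverting demand: P = 52 − 0.5Q.
A monopolist chooses Q where MR = MC. MR = 52 − Q; setting this equal to 35.5 gives Q = 16.5 and P = 43.75.
PS = (43.75 − 35.5)·16.5 = 136.125.
With perfect price discrimination, output is the efficient level Q = 33 (where demand meets MC), but every buyer pays their willingness to pay: CS = 0 and PS = total surplus.
PS = ½·(52 − 35.5)·33 = 272.25.

Monopoly: PS = 136.125; Perfect PD: PS = 272.25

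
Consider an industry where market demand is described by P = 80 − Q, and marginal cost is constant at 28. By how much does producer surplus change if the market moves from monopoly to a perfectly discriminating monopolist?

Monopoly sets MR = MC: 80 − 2Q = 28 ⇒ Q = 26, P = 80 − 26 = 54.
PS = (54 − 28)·26 = 676.
With perfect price discrimination, output is the efficient level Q = 52 (where demand meets MC), but every buyer pays their willingness to pay: CS = 0 and PS = total surplus.
PS = ½·(80 − 28)·52 = 1352.
Change in producer surplus: 1352 − 676 = 676.

Producer surplus rises by 676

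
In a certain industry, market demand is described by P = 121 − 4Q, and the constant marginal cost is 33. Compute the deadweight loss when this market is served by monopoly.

DWL = 242

Under competition P = MC = 33, so Q = (121 − 33)/4 = 22.
The monopolist equates marginal revenue to marginal cost: 121 − 8Q = 33, so Q = 11. From demand, P = 77.
DWL is the triangle between Q = 11 and Q = 22: ½·(22 − 11)·(77 − 33) = 242.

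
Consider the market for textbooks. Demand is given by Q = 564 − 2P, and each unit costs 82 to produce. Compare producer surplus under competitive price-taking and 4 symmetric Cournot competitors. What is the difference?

Inverting demand: P = 282 − 0.5Q.
Competitive firms price at marginal cost: P = 82, giving Q = 400.
PS = (82 − 82)·400 = 0.
In a 4-firm Cournot equilibrium, symmetry and the first-order condition give q = (282 − 82)/(2.5) = 80. So Q = 320 and P = 122.
PS = (122 − 82)·320 = 12800.
Change in producer surplus: 12800 − 0 = 12800.

PS rises by 12800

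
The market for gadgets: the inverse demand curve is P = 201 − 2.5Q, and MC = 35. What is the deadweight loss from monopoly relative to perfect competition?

Competitive firms price at marginal cost: P = 35, giving Q = 66.4.
A monopolist chooses Q where MR = MC. MR = 201 − 5Q; setting this equal to 35 gives Q = 33.2 and P = 118.
DWL is the triangle between Q = 33.2 and Q = 66.4: ½·(66.4 − 33.2)·(118 − 35) = 1377.8.

DWL = 1377.8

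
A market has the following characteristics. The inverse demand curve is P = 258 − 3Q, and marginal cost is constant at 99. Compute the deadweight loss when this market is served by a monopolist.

DWL = 1053.375

Competitive firms price at marginal cost: P = 99, giving Q = 53.
A monopolist chooses Q where MR = MC. MR = 258 − 6Q; setting this equal to 99 gives Q = 26.5 and P = 178.5.
DWL is the triangle between Q = 26.5 and Q = 53: ½·(53 − 26.5)·(178.5 − 99) = 1053.375.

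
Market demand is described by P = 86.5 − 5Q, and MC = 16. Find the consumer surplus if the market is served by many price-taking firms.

Perfect competition: P = MC = 16, so 86.5 − 5Q = 16 and Q = 14.1.
CS = ½·(86.5 − 16)·14.1 = 497.025.

CS = 497.025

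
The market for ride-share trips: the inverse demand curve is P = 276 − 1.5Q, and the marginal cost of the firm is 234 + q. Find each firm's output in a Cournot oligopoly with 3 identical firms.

q_i = 6

Cournot with 3 identical firms: the symmetric best-response condition is 276 − 6q = 234 + q. Each firm produces q = 6, total output Q = 18, price P = 249.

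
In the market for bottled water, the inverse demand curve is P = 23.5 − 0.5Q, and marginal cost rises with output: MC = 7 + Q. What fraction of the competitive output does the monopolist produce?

The monopolist equates marginal revenue to marginal cost: 23.5 − Q = 7 + Q, so Q = 8.25. From demand, P = 19.375.
Under competition P = MC: 23.5 − 0.5Q = 7 + Q ⇒ Q = 11, P = 18.
Ratio Q_m/Q_c = 8.25/11 = 0.75.

Q_m/Q_c = 0.75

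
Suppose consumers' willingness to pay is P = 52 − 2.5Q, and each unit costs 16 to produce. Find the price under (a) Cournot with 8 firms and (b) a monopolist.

With 8 symmetric Cournot firms, each firm's FOC gives 52 − 22.5q = 16, so q = 1.6, Q = 8·1.6 = 12.8, and P = 20.
The monopolist equates marginal revenue to marginal cost: 52 − 5Q = 16, so Q = 7.2. From demand, P = 34.

Cournot: P = 20; Monopoly: P = 34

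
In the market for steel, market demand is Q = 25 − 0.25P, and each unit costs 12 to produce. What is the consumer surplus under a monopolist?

CS = 242

Inverting demand: P = 100 − 4Q.
The monopolist equates marginal revenue to marginal cost: 100 − 8Q = 12, so Q = 11. From demand, P = 56.
CS = ½·(100 − 56)·11 = 242.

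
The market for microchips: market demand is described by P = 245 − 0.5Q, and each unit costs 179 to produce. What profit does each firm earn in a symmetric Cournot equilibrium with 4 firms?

In a 4-firm Cournot equilibrium, symmetry and the first-order condition give q = (245 − 179)/(2.5) = 26.4. So Q = 105.6 and P = 192.2.
Each firm's profit = (192.2 − 179)·26.4 = 348.48.

π_i = 348.48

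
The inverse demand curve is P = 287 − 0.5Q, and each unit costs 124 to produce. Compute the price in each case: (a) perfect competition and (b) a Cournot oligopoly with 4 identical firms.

Competition: P = 124; Cournot: P = 156.6

Competitive firms price at marginal cost: P = 124, giving Q = 326.
Cournot with 4 identical firms: the symmetric best-response condition is 287 − 2.5q = 124. Each firm produces q = 65.2, total output Q = 260.8, price P = 156.6.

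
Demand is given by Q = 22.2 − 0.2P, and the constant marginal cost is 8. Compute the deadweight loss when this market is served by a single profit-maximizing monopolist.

Inverting demand: P = 111 − 5Q.
Perfect competition: P = MC = 8, so 111 − 5Q = 8 and Q = 20.6.
Monopoly sets MR = MC: 111 − 10Q = 8 ⇒ Q = 10.3, P = 111 − 5·10.3 = 59.5.
DWL is the triangle between Q = 10.3 and Q = 20.6: ½·(20.6 − 10.3)·(59.5 − 8) = 265.225.

DWL = 265.225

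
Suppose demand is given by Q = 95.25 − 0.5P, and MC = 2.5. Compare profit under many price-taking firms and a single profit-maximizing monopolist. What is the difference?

Inverting demand: P = 190.5 − 2Q.
Under competition P = MC = 2.5, so Q = (190.5 − 2.5)/2 = 94.
Profit = (2.5 − 2.5)·94 = 0.
A monopolist chooses Q where MR = MC. MR = 190.5 − 4Q; setting this equal to 2.5 gives Q = 47 and P = 96.5.
Profit = (96.5 − 2.5)·47 = 4418.
Change in profit: 4418 − 0 = 4418.

π rises by 4418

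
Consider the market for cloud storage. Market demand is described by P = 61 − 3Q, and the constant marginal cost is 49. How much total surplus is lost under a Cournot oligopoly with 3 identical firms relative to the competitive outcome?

DWL = 1.5

Competitive firms price at marginal cost: P = 49, giving Q = 4.
In a 3-firm Cournot equilibrium, symmetry and the first-order condition give q = (61 − 49)/(12) = 1. So Q = 3 and P = 52.
DWL is the triangle between Q = 3 and Q = 4: ½·(4 − 3)·(52 − 49) = 1.5.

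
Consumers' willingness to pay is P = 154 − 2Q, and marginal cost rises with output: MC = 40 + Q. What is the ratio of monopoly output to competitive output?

Q_m/Q_c = 0.6

Monopoly sets MR = MC: 154 − 4Q = 40 + Q ⇒ Q = 22.8, P = 154 − 2·22.8 = 108.4.
Competitive equilibrium sets price equal to marginal cost: 154 − 2Q = 40 + Q, so Q = 38 and P = 78.
Ratio Q_m/Q_c = 22.8/38 = 0.6.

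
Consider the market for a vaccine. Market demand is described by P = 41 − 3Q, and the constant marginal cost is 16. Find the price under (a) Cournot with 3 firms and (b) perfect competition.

Cournot with 3 identical firms: the symmetric best-response condition is 41 − 12q = 16. Each firm produces q = 25/12, total output Q = 6.25, price P = 22.25.
Competitive firms price at marginal cost: P = 16, giving Q = 25/3.

Cournot: P = 22.25; Competition: P = 16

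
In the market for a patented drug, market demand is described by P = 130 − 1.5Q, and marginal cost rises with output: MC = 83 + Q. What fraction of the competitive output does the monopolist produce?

Q_m/Q_c = 0.625

The monopolist equates marginal revenue to marginal cost: 130 − 3Q = 83 + Q, so Q = 11.75. From demand, P = 112.375.
Competitive equilibrium sets price equal to marginal cost: 130 − 1.5Q = 83 + Q, so Q = 18.8 and P = 101.8.
Ratio Q_m/Q_c = 11.75/18.8 = 0.625.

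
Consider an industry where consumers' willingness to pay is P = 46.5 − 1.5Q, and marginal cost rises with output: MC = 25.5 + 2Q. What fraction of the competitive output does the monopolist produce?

Q_m/Q_c = 0.7

The monopolist equates marginal revenue to marginal cost: 46.5 − 3Q = 25.5 + 2Q, so Q = 4.2. From demand, P = 40.2.
Under competition P = MC: 46.5 − 1.5Q = 25.5 + 2Q ⇒ Q = 6, P = 37.5.
Ratio Q_m/Q_c = 4.2/6 = 0.7.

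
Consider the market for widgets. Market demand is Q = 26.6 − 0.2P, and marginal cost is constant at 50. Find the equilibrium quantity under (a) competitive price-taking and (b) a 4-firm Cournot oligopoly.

Inverting demand: P = 133 − 5Q.
Perfect competition: P = MC = 50, so 133 − 5Q = 50 and Q = 16.6.
Cournot with 4 identical firms: the symmetric best-response condition is 133 − 25q = 50. Each firm produces q = 3.32, total output Q = 13.28, price P = 66.6.

Competition: Q = 16.6; Cournot: Q = 13.28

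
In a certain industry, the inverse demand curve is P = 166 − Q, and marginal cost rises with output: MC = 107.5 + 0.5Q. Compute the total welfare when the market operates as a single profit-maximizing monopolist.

A monopolist chooses Q where MR = MC. MR = 166 − 2Q; setting this equal to 107.5 + 0.5Q gives Q = 23.4 and P = 142.6.
CS = ½·(166 − 142.6)·23.4 = 273.78; PS = (142.6·23.4 − 107.5·23.4 − ½·0.5·23.4²) = 684.45; TS = 958.23.

TS = 958.23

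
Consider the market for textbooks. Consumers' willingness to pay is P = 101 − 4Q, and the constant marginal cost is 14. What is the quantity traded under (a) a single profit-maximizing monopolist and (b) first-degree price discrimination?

Monopoly sets MR = MC: 101 − 8Q = 14 ⇒ Q = 10.875, P = 101 − 4·10.875 = 57.5.
With perfect price discrimination, output is the efficient level Q = 21.75 (where demand meets MC), but every buyer pays their willingness to pay: CS = 0 and PS = total surplus.

Monopoly: Q = 10.875; Perfect PD: Q = 21.75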